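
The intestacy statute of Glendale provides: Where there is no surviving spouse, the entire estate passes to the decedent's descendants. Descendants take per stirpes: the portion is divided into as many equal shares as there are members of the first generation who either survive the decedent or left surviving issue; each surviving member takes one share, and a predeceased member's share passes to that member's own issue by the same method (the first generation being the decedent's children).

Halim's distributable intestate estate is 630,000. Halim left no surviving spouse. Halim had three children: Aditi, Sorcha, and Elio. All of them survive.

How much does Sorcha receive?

Sorcha receives 210,000.

The entire 630,000 passes to the descendants.
That amount (630,000) is divided into 3 shares of 210,000: Aditi, Sorcha, and Elio each take 210,000.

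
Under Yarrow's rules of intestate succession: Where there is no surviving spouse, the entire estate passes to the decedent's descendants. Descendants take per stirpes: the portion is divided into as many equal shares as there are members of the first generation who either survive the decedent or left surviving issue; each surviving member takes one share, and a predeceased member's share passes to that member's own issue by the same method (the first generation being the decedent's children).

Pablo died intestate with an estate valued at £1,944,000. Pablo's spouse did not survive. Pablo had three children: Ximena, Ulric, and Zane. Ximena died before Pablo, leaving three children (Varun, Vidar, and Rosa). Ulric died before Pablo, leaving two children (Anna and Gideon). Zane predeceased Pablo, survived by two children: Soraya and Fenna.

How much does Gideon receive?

Gideon receives £324,000.

The entire £1,944,000 passes to the descendants.
That amount (£1,944,000) is divided into 3 shares of £648,000: Ximena's £648,000 share passes to Ximena's issue; Ulric's £648,000 share passes to Ulric's issue; Zane's £648,000 share passes to Zane's issue.
Ximena's share (£648,000) is divided into 3 shares of £216,000: Varun, Vidar, and Rosa each take £216,000.
Ulric's share (£648,000) is divided into 2 shares of £324,000: Anna and Gideon each take £324,000.
Zane's share (£648,000) is divided into 2 shares of £324,000: Soraya and Fenna each take £324,000.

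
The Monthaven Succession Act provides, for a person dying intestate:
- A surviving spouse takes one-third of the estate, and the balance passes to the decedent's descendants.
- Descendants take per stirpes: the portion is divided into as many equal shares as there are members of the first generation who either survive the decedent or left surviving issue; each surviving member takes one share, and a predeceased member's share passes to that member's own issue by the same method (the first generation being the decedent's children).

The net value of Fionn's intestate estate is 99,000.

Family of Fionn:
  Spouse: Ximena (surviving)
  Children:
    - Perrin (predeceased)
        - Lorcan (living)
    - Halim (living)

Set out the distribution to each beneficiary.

Ximena takes one-third of 99,000 = 33,000. The remaining 66,000 passes to the descendants.
The descendants' portion (66,000) is divided into 2 shares of 33,000: Halim takes 33,000; Perrin's 33,000 share passes to Perrin's issue.
Perrin's share (33,000) passes entirely to Lorcan.

Ximena: 33,000; Lorcan: 33,000; Halim: 33,000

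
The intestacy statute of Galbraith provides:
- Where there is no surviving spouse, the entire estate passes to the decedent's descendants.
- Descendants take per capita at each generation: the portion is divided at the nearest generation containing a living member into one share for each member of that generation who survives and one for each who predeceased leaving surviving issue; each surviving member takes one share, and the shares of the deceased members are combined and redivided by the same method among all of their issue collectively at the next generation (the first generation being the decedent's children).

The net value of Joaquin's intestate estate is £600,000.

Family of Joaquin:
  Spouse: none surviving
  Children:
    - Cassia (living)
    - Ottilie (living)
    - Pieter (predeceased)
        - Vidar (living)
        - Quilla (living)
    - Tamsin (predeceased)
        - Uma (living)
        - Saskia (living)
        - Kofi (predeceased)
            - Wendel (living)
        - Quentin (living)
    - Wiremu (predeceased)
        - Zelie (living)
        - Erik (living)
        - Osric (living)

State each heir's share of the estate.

The entire £600,000 passes to the descendants.
That amount (£600,000) is divided at the children's generation into 5 shares of £120,000. Cassia and Ottilie each take £120,000. The 3 shares of the deceased (Pieter, Tamsin, and Wiremu) are combined into a pool of £360,000.
That pool (£360,000) is divided at the grandchildren's generation into 9 shares of £40,000. Vidar, Quilla, Uma, Saskia, Quentin, Zelie, Erik, and Osric each take £40,000. The remaining share for the deceased Kofi (£40,000) is carried to the next generation.
That pool (£40,000) passes entirely to Wendel, the sole taker at the great-grandchildren's generation.

Cassia: £120,000; Ottilie: £120,000; Vidar: £40,000; Quilla: £40,000; Uma: £40,000; Saskia: £40,000; Wendel: £40,000; Quentin: £40,000; Zelie: £40,000; Erik: £40,000; Osric: £40,000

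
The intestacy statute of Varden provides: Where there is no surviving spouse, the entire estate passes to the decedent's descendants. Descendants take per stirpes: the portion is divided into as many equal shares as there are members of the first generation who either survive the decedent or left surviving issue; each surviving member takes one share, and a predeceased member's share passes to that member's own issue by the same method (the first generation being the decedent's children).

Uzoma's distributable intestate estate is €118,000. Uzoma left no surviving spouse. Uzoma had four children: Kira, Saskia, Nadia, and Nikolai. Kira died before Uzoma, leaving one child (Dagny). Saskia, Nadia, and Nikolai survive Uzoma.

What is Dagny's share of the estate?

The entire €118,000 passes to the descendants.
That amount (€118,000) is divided into 4 shares of €29,500: Saskia, Nadia, and Nikolai each take €29,500; Kira's €29,500 share passes to Kira's issue.
Kira's share (€29,500) passes entirely to Dagny.

Dagny receives €29,500.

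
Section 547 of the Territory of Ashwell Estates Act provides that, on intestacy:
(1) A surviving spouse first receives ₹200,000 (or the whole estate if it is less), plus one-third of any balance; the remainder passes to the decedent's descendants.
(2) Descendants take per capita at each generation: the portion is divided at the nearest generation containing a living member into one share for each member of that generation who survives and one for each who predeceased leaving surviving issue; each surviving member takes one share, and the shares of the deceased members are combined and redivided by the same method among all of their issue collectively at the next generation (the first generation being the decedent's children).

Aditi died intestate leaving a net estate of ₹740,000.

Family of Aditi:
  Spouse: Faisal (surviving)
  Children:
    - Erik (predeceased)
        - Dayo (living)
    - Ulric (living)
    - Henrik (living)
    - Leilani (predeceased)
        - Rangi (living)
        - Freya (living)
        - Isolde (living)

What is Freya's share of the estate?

Freya receives ₹45,000.

Faisal first takes ₹200,000, leaving a balance of ₹540,000. Faisal then takes one-third of the balance (₹180,000), for a total of ₹380,000. The remaining ₹360,000 passes to the descendants.
The descendants' portion (₹360,000) is divided at the children's generation into 4 shares of ₹90,000. Ulric and Henrik each take ₹90,000. The 2 shares of the deceased (Erik and Leilani) are combined into a pool of ₹180,000.
That pool (₹180,000) is divided at the grandchildren's generation equally among Dayo, Rangi, Freya, and Isolde: ₹45,000 each.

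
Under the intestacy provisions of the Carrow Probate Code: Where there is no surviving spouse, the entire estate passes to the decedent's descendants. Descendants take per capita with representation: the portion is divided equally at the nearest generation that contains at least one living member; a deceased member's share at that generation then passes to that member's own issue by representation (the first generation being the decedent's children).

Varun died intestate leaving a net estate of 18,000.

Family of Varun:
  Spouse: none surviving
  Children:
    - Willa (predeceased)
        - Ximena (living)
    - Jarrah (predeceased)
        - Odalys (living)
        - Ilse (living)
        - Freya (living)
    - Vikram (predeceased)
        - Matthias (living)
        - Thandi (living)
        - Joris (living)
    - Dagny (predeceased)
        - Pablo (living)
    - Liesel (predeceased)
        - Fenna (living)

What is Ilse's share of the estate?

The entire 18,000 passes to the descendants.
No child survives, so the initial division is made at the grandchildren's generation.
That amount (18,000) is divided into 9 shares of 2,000: Ximena, Odalys, Ilse, Freya, Matthias, Thandi, Joris, Pablo, and Fenna each take 2,000.

Ilse receives 2,000.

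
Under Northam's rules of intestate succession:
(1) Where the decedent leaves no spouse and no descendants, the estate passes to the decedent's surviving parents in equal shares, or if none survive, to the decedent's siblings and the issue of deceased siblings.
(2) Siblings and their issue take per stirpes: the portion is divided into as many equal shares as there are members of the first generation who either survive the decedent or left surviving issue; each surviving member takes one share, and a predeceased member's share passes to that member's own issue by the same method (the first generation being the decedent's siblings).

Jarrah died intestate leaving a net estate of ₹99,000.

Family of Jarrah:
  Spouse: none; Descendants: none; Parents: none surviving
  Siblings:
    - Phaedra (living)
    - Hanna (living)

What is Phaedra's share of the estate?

Phaedra receives ₹49,500.

The entire ₹99,000 passes to the siblings and their issue.
That amount (₹99,000) is divided into 2 shares of ₹49,500: Phaedra and Hanna each take ₹49,500.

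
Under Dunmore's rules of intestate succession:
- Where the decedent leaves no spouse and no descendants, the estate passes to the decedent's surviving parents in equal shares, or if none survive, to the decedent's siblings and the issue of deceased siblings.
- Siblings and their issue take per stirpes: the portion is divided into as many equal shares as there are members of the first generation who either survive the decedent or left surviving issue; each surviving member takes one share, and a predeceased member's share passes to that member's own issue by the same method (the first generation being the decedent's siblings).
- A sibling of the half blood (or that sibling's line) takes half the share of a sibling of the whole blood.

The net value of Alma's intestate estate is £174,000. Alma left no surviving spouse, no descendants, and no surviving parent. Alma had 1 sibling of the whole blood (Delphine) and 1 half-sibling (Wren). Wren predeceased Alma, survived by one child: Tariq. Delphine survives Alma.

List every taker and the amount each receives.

Tariq: £58,000; Delphine: £116,000

The entire £174,000 passes to the siblings and their issue.
Counting each half-blood sibling's line as half a unit, there are 3/2 units in £174,000, so one unit is £116,000. Whole-blood lines (Delphine) take £116,000 each; half-blood lines (Wren) take £58,000 each.
Wren's share (£58,000) passes entirely to Tariq.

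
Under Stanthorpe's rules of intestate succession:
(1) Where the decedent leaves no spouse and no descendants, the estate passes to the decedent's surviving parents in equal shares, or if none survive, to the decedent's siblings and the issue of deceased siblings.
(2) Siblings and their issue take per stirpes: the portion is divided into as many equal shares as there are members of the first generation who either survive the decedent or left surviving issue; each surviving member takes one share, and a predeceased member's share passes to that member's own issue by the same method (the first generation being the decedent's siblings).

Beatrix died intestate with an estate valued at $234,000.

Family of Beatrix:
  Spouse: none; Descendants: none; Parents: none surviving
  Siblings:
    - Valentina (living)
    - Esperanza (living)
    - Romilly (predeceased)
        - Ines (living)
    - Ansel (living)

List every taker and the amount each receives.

Valentina: $58,500; Esperanza: $58,500; Ines: $58,500; Ansel: $58,500

The entire $234,000 passes to the siblings and their issue.
That amount ($234,000) is divided into 4 shares of $58,500: Valentina, Esperanza, and Ansel each take $58,500; Romilly's $58,500 share passes to Romilly's issue.
Romilly's share ($58,500) passes entirely to Ines.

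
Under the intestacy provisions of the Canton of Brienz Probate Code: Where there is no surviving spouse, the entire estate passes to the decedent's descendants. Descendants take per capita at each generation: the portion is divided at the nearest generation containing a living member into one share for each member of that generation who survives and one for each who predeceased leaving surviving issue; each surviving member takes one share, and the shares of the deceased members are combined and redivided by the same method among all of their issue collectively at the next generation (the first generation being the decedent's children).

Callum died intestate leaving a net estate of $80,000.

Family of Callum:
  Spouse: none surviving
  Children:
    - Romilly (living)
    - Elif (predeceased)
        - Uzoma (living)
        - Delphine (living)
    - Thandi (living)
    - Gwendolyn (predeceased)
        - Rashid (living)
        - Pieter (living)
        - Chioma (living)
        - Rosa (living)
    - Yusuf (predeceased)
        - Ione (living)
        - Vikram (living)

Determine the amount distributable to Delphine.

Delphine receives $6,000.

The entire $80,000 passes to the descendants.
That amount ($80,000) is divided at the children's generation into 5 shares of $16,000. Romilly and Thandi each take $16,000. The 3 shares of the deceased (Elif, Gwendolyn, and Yusuf) are combined into a pool of $48,000.
That pool ($48,000) is divided at the grandchildren's generation equally among Uzoma, Delphine, Rashid, Pieter, Chioma, Rosa, Ione, and Vikram: $6,000 each.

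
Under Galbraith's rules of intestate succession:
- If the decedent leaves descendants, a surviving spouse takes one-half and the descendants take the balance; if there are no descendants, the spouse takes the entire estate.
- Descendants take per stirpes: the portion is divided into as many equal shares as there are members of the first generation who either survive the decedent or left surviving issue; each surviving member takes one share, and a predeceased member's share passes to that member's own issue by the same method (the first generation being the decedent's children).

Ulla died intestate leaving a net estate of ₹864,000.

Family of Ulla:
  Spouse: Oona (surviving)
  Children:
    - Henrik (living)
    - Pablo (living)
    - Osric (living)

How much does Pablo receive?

Pablo receives ₹144,000.

Oona takes one-half of ₹864,000 = ₹432,000. The remaining ₹432,000 passes to the descendants.
The descendants' portion (₹432,000) is divided into 3 shares of ₹144,000: Henrik, Pablo, and Osric each take ₹144,000.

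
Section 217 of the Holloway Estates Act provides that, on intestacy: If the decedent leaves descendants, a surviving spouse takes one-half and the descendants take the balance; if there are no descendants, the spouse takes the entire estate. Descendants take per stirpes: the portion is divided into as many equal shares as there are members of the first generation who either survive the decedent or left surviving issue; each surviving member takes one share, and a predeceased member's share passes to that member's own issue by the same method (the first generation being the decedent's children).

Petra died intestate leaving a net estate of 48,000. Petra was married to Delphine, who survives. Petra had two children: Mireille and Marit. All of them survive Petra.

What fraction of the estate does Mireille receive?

Mireille receives 1/4 of the estate.

Delphine takes one-half of 48,000 = 24,000. The remaining 24,000 passes to the descendants.
The descendants' portion (24,000) is divided into 2 shares of 12,000: Mireille and Marit each take 12,000.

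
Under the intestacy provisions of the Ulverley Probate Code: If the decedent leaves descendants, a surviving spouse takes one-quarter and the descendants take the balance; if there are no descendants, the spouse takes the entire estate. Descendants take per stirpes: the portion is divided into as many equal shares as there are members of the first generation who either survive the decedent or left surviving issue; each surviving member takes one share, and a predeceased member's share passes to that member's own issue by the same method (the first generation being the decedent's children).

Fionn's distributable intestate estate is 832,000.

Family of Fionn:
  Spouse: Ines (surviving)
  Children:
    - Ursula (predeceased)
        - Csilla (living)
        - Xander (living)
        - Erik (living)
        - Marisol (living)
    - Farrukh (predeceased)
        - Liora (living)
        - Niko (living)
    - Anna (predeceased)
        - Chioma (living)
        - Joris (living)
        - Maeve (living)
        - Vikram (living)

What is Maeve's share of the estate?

Maeve receives 52,000.

Ines takes one-quarter of 832,000 = 208,000. The remaining 624,000 passes to the descendants.
The descendants' portion (624,000) is divided into 3 shares of 208,000: Ursula's 208,000 share passes to Ursula's issue; Farrukh's 208,000 share passes to Farrukh's issue; Anna's 208,000 share passes to Anna's issue.
Ursula's share (208,000) is divided into 4 shares of 52,000: Csilla, Xander, Erik, and Marisol each take 52,000.
Farrukh's share (208,000) is divided into 2 shares of 104,000: Liora and Niko each take 104,000.
Anna's share (208,000) is divided into 4 shares of 52,000: Chioma, Joris, Maeve, and Vikram each take 52,000.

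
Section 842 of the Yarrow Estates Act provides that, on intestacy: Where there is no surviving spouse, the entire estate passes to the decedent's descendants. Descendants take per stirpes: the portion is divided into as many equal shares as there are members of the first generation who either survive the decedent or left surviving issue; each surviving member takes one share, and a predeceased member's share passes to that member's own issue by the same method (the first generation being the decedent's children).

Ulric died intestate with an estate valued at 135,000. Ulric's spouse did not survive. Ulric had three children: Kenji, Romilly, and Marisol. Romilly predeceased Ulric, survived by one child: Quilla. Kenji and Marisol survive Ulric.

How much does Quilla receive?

Quilla receives 45,000.

The entire 135,000 passes to the descendants.
That amount (135,000) is divided into 3 shares of 45,000: Kenji and Marisol each take 45,000; Romilly's 45,000 share passes to Romilly's issue.
Romilly's share (45,000) passes entirely to Quilla.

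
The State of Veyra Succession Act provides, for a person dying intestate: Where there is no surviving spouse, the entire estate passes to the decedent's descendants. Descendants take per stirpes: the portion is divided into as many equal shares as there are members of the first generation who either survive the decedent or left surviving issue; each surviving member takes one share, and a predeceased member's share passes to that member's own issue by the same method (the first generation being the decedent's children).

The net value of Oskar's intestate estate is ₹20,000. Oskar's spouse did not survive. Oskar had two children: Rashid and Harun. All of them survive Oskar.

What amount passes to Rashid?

Rashid receives ₹10,000.

The entire ₹20,000 passes to the descendants.
That amount (₹20,000) is divided into 2 shares of ₹10,000: Rashid and Harun each take ₹10,000.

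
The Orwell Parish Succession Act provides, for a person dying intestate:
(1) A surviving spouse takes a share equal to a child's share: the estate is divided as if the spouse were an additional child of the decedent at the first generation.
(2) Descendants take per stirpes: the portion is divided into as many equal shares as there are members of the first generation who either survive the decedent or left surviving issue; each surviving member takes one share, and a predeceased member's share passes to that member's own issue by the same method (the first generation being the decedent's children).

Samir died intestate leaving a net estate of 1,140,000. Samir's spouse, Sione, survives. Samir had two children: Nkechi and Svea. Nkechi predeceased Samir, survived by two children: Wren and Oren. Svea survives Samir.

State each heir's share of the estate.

Sione: 380,000; Wren: 190,000; Oren: 190,000; Svea: 380,000

The spouse counts as an additional share at the children's level, so there are 3 primary shares of 380,000. Sione takes one such share (380,000).
The children's combined portion (760,000) is divided into 2 shares of 380,000: Svea takes 380,000; Nkechi's 380,000 share passes to Nkechi's issue.
Nkechi's share (380,000) is divided into 2 shares of 190,000: Wren and Oren each take 190,000.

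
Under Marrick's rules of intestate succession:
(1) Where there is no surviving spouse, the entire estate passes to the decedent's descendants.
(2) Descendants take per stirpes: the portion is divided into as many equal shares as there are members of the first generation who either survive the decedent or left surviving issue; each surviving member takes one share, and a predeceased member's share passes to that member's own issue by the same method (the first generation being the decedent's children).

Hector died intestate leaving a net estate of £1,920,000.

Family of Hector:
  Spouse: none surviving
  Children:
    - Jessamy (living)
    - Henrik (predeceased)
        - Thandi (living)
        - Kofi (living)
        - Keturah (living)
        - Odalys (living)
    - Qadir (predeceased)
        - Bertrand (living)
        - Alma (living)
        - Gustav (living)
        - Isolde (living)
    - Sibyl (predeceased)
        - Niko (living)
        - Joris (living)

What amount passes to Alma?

The entire £1,920,000 passes to the descendants.
That amount (£1,920,000) is divided into 4 shares of £480,000: Jessamy takes £480,000; Henrik's £480,000 share passes to Henrik's issue; Qadir's £480,000 share passes to Qadir's issue; Sibyl's £480,000 share passes to Sibyl's issue.
Henrik's share (£480,000) is divided into 4 shares of £120,000: Thandi, Kofi, Keturah, and Odalys each take £120,000.
Qadir's share (£480,000) is divided into 4 shares of £120,000: Bertrand, Alma, Gustav, and Isolde each take £120,000.
Sibyl's share (£480,000) is divided into 2 shares of £240,000: Niko and Joris each take £240,000.

Alma receives £120,000.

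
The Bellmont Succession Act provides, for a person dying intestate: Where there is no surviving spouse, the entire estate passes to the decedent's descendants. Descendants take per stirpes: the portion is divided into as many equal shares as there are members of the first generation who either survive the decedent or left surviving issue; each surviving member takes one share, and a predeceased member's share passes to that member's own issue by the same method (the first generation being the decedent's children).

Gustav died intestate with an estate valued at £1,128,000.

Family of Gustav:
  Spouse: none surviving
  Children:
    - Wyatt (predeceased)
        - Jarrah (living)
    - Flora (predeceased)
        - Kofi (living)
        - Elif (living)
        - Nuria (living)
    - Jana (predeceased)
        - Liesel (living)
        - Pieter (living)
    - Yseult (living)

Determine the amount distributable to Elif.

Elif receives £94,000.

The entire £1,128,000 passes to the descendants.
That amount (£1,128,000) is divided into 4 shares of £282,000: Yseult takes £282,000; Wyatt's £282,000 share passes to Wyatt's issue; Flora's £282,000 share passes to Flora's issue; Jana's £282,000 share passes to Jana's issue.
Wyatt's share (£282,000) passes entirely to Jarrah.
Flora's share (£282,000) is divided into 3 shares of £94,000: Kofi, Elif, and Nuria each take £94,000.
Jana's share (£282,000) is divided into 2 shares of £141,000: Liesel and Pieter each take £141,000.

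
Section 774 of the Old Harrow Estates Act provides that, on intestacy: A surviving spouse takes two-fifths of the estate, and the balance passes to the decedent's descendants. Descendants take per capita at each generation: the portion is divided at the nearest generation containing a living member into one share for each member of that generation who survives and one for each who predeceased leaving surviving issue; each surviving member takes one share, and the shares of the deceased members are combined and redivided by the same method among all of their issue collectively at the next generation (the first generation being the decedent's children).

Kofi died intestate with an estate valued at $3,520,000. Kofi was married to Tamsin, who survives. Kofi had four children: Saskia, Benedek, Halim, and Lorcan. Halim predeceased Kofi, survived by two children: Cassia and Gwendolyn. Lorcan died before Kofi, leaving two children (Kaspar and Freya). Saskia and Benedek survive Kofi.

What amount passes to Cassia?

Tamsin takes two-fifths of $3,520,000 = $1,408,000. The remaining $2,112,000 passes to the descendants.
The descendants' portion ($2,112,000) is divided at the children's generation into 4 shares of $528,000. Saskia and Benedek each take $528,000. The 2 shares of the deceased (Halim and Lorcan) are combined into a pool of $1,056,000.
That pool ($1,056,000) is divided at the grandchildren's generation equally among Cassia, Gwendolyn, Kaspar, and Freya: $264,000 each.

Cassia receives $264,000.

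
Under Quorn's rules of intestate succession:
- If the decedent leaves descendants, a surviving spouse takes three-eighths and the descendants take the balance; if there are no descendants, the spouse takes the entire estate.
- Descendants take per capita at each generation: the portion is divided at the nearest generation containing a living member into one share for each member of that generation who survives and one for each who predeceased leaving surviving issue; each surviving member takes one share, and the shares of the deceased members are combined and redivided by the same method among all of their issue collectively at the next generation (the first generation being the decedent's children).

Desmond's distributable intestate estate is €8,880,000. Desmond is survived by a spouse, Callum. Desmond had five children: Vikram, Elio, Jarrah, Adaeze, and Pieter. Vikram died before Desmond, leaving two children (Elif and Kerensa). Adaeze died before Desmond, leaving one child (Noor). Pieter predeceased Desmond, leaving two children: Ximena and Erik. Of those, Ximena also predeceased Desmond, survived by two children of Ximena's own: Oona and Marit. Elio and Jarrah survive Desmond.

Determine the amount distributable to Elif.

Elif receives €666,000.

Callum takes three-eighths of €8,880,000 = €3,330,000. The remaining €5,550,000 passes to the descendants.
The descendants' portion (€5,550,000) is divided at the children's generation into 5 shares of €1,110,000. Elio and Jarrah each take €1,110,000. The 3 shares of the deceased (Vikram, Adaeze, and Pieter) are combined into a pool of €3,330,000.
That pool (€3,330,000) is divided at the grandchildren's generation into 5 shares of €666,000. Elif, Kerensa, Noor, and Erik each take €666,000. The remaining share for the deceased Ximena (€666,000) is carried to the next generation.
That pool (€666,000) is divided at the great-grandchildren's generation equally among Oona and Marit: €333,000 each.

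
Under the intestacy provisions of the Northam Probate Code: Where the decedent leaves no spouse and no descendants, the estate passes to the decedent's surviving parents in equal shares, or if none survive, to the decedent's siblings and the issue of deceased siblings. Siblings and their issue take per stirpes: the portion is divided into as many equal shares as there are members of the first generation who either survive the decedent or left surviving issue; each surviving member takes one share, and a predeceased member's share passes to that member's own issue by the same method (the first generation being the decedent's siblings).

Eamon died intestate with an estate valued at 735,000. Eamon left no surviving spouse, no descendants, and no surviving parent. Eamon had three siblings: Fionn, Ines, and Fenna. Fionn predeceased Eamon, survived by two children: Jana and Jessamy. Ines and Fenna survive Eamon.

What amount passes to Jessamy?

Jessamy receives 122,500.

The entire 735,000 passes to the siblings and their issue.
That amount (735,000) is divided into 3 shares of 245,000: Ines and Fenna each take 245,000; Fionn's 245,000 share passes to Fionn's issue.
Fionn's share (245,000) is divided into 2 shares of 122,500: Jana and Jessamy each take 122,500.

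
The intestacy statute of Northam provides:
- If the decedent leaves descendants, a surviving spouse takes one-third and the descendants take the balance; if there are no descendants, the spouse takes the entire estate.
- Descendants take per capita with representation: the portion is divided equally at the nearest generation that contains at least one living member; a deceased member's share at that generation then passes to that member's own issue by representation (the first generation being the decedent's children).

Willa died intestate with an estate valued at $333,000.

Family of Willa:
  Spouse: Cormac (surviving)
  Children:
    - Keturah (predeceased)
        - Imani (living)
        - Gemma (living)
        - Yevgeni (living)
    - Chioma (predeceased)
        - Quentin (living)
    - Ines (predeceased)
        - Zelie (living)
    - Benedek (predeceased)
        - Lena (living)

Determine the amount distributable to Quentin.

Cormac takes one-third of $333,000 = $111,000. The remaining $222,000 passes to the descendants.
No child survives, so the initial division is made at the grandchildren's generation.
The descendants' portion ($222,000) is divided into 6 shares of $37,000: Imani, Gemma, Yevgeni, Quentin, Zelie, and Lena each take $37,000.

Quentin receives $37,000.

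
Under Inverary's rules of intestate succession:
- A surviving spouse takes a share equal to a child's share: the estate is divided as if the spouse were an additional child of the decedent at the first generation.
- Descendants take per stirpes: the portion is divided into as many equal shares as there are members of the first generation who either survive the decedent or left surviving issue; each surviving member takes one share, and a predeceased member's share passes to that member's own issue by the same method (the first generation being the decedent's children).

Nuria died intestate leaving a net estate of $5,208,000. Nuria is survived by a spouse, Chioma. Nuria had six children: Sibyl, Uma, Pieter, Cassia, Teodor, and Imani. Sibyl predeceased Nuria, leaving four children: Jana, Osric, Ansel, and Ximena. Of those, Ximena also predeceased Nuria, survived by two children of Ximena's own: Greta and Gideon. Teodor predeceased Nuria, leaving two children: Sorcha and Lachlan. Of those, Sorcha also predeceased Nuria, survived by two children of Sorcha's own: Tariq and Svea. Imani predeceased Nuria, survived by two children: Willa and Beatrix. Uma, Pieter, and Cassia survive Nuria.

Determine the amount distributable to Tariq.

The spouse counts as an additional share at the children's level, so there are 7 primary shares of $744,000. Chioma takes one such share ($744,000).
The children's combined portion ($4,464,000) is divided into 6 shares of $744,000: Uma, Pieter, and Cassia each take $744,000; Sibyl's $744,000 share passes to Sibyl's issue; Teodor's $744,000 share passes to Teodor's issue; Imani's $744,000 share passes to Imani's issue.
Sibyl's share ($744,000) is divided into 4 shares of $186,000: Jana, Osric, and Ansel each take $186,000; Ximena's $186,000 share passes to Ximena's issue.
Ximena's share ($186,000) is divided into 2 shares of $93,000: Greta and Gideon each take $93,000.
Teodor's share ($744,000) is divided into 2 shares of $372,000: Lachlan takes $372,000; Sorcha's $372,000 share passes to Sorcha's issue.
Sorcha's share ($372,000) is divided into 2 shares of $186,000: Tariq and Svea each take $186,000.
Imani's share ($744,000) is divided into 2 shares of $372,000: Willa and Beatrix each take $372,000.

Tariq receives $186,000.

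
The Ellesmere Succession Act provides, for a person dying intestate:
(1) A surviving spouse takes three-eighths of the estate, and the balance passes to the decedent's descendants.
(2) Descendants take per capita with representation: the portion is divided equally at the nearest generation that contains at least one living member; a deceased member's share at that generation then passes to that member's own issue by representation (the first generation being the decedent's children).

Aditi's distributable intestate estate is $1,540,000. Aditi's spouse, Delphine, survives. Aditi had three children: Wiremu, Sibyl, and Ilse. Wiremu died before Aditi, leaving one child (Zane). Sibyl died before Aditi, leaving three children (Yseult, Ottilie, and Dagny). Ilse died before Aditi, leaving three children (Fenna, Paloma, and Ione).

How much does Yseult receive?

Yseult receives $137,500.

Delphine takes three-eighths of $1,540,000 = $577,500. The remaining $962,500 passes to the descendants.
No child survives, so the initial division is made at the grandchildren's generation.
The descendants' portion ($962,500) is divided into 7 shares of $137,500: Zane, Yseult, Ottilie, Dagny, Fenna, Paloma, and Ione each take $137,500.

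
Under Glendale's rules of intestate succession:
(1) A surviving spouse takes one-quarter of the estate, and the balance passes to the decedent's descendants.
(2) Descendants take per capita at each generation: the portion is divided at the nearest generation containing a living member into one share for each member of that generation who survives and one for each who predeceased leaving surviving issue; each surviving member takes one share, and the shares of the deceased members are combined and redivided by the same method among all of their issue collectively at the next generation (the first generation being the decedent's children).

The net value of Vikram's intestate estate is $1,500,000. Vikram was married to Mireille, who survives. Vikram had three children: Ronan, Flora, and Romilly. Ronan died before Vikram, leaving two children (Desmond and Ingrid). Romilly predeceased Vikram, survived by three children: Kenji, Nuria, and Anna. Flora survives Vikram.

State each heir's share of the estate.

Mireille: $375,000; Desmond: $150,000; Ingrid: $150,000; Flora: $375,000; Kenji: $150,000; Nuria: $150,000; Anna: $150,000

Mireille takes one-quarter of $1,500,000 = $375,000. The remaining $1,125,000 passes to the descendants.
The descendants' portion ($1,125,000) is divided at the children's generation into 3 shares of $375,000. Flora takes $375,000. The 2 shares of the deceased (Ronan and Romilly) are combined into a pool of $750,000.
That pool ($750,000) is divided at the grandchildren's generation equally among Desmond, Ingrid, Kenji, Nuria, and Anna: $150,000 each.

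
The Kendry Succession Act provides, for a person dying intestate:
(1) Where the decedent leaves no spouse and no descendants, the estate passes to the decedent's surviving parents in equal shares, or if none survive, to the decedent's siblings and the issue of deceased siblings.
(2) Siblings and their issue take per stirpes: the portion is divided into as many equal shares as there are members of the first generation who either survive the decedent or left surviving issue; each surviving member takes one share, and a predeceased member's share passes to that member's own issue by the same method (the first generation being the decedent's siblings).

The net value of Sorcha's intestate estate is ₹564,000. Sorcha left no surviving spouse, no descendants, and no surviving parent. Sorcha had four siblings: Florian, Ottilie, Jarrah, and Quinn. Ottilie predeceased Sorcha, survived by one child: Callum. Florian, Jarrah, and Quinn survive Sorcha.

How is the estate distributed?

Florian: ₹141,000; Callum: ₹141,000; Jarrah: ₹141,000; Quinn: ₹141,000

The entire ₹564,000 passes to the siblings and their issue.
That amount (₹564,000) is divided into 4 shares of ₹141,000: Florian, Jarrah, and Quinn each take ₹141,000; Ottilie's ₹141,000 share passes to Ottilie's issue.
Ottilie's share (₹141,000) passes entirely to Callum.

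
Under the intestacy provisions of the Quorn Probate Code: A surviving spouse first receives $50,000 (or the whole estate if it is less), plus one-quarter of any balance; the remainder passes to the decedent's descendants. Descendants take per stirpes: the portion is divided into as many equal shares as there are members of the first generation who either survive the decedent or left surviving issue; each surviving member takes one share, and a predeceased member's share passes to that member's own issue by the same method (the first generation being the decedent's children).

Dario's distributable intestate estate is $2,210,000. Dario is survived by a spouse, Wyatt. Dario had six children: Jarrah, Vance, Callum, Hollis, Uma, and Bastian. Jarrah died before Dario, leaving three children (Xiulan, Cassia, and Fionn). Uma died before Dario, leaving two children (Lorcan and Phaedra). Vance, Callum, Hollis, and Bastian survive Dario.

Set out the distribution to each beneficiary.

Wyatt: $590,000; Xiulan: $90,000; Cassia: $90,000; Fionn: $90,000; Vance: $270,000; Callum: $270,000; Hollis: $270,000; Lorcan: $135,000; Phaedra: $135,000; Bastian: $270,000

Wyatt first takes $50,000, leaving a balance of $2,160,000. Wyatt then takes one-quarter of the balance ($540,000), for a total of $590,000. The remaining $1,620,000 passes to the descendants.
The descendants' portion ($1,620,000) is divided into 6 shares of $270,000: Vance, Callum, Hollis, and Bastian each take $270,000; Jarrah's $270,000 share passes to Jarrah's issue; Uma's $270,000 share passes to Uma's issue.
Jarrah's share ($270,000) is divided into 3 shares of $90,000: Xiulan, Cassia, and Fionn each take $90,000.
Uma's share ($270,000) is divided into 2 shares of $135,000: Lorcan and Phaedra each take $135,000.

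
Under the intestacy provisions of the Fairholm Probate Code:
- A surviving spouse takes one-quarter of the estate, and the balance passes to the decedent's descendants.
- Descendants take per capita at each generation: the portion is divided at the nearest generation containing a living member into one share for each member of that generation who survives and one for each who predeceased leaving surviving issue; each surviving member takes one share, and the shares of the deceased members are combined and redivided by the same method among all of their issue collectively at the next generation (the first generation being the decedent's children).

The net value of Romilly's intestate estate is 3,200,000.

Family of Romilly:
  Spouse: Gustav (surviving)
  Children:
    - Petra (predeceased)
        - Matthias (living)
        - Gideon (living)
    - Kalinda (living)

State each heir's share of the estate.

Gustav takes one-quarter of 3,200,000 = 800,000. The remaining 2,400,000 passes to the descendants.
The descendants' portion (2,400,000) is divided at the children's generation into 2 shares of 1,200,000. Kalinda takes 1,200,000. The remaining share for the deceased Petra (1,200,000) is carried to the next generation.
That pool (1,200,000) is divided at the grandchildren's generation equally among Matthias and Gideon: 600,000 each.

Gustav: 800,000; Matthias: 600,000; Gideon: 600,000; Kalinda: 1,200,000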